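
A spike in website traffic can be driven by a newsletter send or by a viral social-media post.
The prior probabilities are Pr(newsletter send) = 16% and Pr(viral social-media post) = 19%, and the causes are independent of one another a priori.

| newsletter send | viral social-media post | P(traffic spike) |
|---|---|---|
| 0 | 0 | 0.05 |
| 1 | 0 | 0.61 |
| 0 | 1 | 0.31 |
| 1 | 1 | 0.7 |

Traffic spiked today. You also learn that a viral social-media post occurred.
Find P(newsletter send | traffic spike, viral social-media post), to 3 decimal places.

P(newsletter send | traffic spike, viral social-media post) ≈ 0.301

Enumerate both values of newsletter send and weight by the priors:
  P(traffic spike | viral social-media post) = 0.31×0.84 + 0.7×0.16
        = 0.260400 + 0.112000 = 0.372400
Keeping only the newsletter send-present terms gives 0.112000, so
  P(newsletter send | traffic spike, viral social-media post) = 0.112000 / 0.372400 ≈ 0.301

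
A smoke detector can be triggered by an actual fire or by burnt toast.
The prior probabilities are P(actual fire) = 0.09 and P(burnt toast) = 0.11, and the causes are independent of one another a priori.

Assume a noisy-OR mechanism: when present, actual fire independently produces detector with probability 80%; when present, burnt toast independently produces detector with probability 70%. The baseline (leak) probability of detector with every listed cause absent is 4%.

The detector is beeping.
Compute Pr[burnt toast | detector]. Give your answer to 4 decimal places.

Under noisy-OR, P(detector | causes) = 1 − (1−0.04)·∏(1−qᵢ) over the active causes.
Sum P(detector|·) weighted by the priors over the 4 (actual fire, burnt toast) configurations:
  P(detector) = 0.04*0.91*0.89 + 0.712*0.91*0.11 + 0.808*0.09*0.89 + 0.9424*0.09*0.11
        = 0.032396 + 0.071271 + 0.064721 + 0.009330 = 0.177718
Configurations with burnt toast contribute 0.080601, so
  P(burnt toast | detector) = 0.080601 / 0.177718 ≈ 0.4535

Pr[burnt toast | detector] ≈ 0.4535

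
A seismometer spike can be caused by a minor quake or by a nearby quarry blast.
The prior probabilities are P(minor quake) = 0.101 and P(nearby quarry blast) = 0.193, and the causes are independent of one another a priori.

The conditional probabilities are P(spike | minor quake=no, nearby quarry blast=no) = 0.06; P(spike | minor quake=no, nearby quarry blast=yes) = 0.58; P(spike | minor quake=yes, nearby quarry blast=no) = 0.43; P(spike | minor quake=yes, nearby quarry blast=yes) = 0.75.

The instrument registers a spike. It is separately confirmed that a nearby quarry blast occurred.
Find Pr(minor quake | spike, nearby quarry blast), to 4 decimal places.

Pr(minor quake | spike, nearby quarry blast) ≈ 0.1268

Sum P(spike|·) weighted by the priors over both values of minor quake:
  P(spike | nearby quarry blast) = 0.58*0.899 + 0.75*0.101
        = 0.521420 + 0.075750 = 0.597170
Configurations with minor quake contribute 0.075750, so
  P(minor quake | spike, nearby quarry blast) = 0.075750 / 0.597170 ≈ 0.1268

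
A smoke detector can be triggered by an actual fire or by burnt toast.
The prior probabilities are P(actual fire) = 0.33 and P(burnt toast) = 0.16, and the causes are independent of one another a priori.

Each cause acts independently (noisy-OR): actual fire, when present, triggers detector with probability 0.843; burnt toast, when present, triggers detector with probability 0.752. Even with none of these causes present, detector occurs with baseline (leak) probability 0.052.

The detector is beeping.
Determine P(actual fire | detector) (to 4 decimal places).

Under noisy-OR, P(detector | causes) = 1 − (1−0.052)·∏(1−qᵢ) over the active causes.
Numerator (weight on configurations with actual fire): 0.235943 + 0.050851 = 0.286794
Denominator P(detector): 0.052*0.67*0.84 + 0.764896*0.67*0.16 + 0.851164*0.33*0.84 + 0.963089*0.33*0.16 = 0.398057
P(actual fire | detector) = 0.286794/0.398057 ≈ 0.7205

P(actual fire | detector) ≈ 0.7205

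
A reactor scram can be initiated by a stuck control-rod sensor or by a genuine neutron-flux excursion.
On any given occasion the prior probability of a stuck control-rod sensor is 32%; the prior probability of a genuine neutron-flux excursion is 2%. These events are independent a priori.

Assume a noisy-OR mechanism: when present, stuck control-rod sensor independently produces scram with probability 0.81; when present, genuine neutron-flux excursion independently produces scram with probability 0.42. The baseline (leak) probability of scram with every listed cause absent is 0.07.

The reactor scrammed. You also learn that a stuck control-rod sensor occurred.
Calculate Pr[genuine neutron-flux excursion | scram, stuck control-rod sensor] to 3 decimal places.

Under noisy-OR, P(scram | causes) = 1 − (1−0.07)·∏(1−qᵢ) over the active causes.
Weight on genuine neutron-flux excursion=true, given the evidence: 0.897514·0.02 = 0.017950
The normalizing constant is 0.8233·0.98 + 0.897514·0.02 = 0.824784
Posterior = 0.017950 / 0.824784 ≈ 0.022

Pr[genuine neutron-flux excursion | scram, stuck control-rod sensor] ≈ 0.022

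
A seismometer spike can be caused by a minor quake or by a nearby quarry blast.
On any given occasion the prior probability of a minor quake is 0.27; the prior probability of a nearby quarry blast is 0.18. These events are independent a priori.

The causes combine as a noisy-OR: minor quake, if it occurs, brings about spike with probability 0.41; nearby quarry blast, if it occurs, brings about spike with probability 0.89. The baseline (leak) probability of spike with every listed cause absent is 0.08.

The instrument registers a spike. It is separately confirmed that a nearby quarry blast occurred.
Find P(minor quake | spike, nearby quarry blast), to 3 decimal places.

P(minor quake | spike, nearby quarry blast) ≈ 0.279

Under noisy-OR, P(spike | causes) = 1 − (1−0.08)·∏(1−qᵢ) over the active causes.
Enumerate both values of minor quake and weight by the priors:
  P(spike | nearby quarry blast) = 0.8988×0.73 + 0.940292×0.27
        = 0.656124 + 0.253879 = 0.910003
Configurations with minor quake contribute 0.253879, so
  P(minor quake | spike, nearby quarry blast) = 0.253879 / 0.910003 ≈ 0.279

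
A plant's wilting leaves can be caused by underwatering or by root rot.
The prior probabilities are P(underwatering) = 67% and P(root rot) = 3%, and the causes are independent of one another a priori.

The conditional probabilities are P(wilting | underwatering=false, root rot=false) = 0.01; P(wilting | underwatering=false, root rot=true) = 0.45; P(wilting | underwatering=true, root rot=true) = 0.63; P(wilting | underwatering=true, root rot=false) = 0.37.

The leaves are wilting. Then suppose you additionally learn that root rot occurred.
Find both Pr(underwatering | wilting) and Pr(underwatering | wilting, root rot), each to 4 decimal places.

Pr(underwatering | wilting) ≈ 0.9706; Pr(underwatering | wilting, root rot) ≈ 0.7397

Enumerate the 4 (underwatering, root rot) configurations and weight by the priors:
  P(wilting) = 0.01·0.33·0.97 + 0.45·0.33·0.03 + 0.37·0.67·0.97 + 0.63·0.67·0.03
        = 0.003201 + 0.004455 + 0.240463 + 0.012663 = 0.260782
Configurations with underwatering contribute 0.253126, so
  P(underwatering | wilting) = 0.253126 / 0.260782 ≈ 0.9706

Now condition on the additional information:
For the numerator, keep only underwatering=true terms: 0.63*0.67 = 0.422100
The normalizing constant is 0.45*0.33 + 0.63*0.67 = 0.570600
P(underwatering | wilting, root rot) = 0.422100/0.570600 ≈ 0.7397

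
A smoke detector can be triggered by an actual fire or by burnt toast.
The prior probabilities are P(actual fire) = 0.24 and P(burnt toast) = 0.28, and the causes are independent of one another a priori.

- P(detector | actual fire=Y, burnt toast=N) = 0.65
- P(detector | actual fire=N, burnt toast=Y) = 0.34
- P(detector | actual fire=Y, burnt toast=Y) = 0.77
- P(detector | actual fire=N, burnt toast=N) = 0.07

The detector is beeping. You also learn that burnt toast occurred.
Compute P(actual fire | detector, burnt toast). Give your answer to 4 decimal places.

Sum P(detector|·) weighted by the priors over both values of actual fire:
  P(detector | burnt toast) = 0.34×0.76 + 0.77×0.24
        = 0.258400 + 0.184800 = 0.443200
Keeping only the actual fire-present terms gives 0.184800, so
  P(actual fire | detector, burnt toast) = 0.184800 / 0.443200 ≈ 0.4170

P(actual fire | detector, burnt toast) ≈ 0.4170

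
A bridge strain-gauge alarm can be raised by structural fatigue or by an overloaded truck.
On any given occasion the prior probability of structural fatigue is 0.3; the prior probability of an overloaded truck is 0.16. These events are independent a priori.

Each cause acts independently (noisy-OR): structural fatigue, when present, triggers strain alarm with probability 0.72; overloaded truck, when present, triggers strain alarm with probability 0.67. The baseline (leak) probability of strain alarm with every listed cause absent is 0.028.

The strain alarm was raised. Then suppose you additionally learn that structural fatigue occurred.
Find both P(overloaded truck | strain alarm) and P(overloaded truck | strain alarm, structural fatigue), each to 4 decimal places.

P(overloaded truck | strain alarm) ≈ 0.3747; P(overloaded truck | strain alarm, structural fatigue) ≈ 0.1924

Under noisy-OR, P(strain alarm | causes) = 1 − (1−0.028)·∏(1−qᵢ) over the active causes.
P(strain alarm) = 0.028×0.7×0.84 + 0.67924×0.7×0.16 + 0.72784×0.3×0.84 + 0.910187×0.3×0.16 = 0.016464 + 0.076075 + 0.183416 + 0.043689 = 0.319644
Of this, 0.119764 comes from 0.076075 + 0.043689 (the overloaded truck=true cases).
So P(overloaded truck | strain alarm) = 0.119764/0.319644 ≈ 0.3747.

Now condition on the additional information:
P(strain alarm | structural fatigue) = 0.72784*0.84 + 0.910187*0.16 = 0.611386 + 0.145630 = 0.757016
The overloaded truck-present share is 0.910187*0.16 = 0.145630.
Hence the posterior is 0.145630/0.757016 ≈ 0.1924.
Conditioning on structural fatigue lowers the posterior on overloaded truck: the classic explaining-away effect in a common-effect structure.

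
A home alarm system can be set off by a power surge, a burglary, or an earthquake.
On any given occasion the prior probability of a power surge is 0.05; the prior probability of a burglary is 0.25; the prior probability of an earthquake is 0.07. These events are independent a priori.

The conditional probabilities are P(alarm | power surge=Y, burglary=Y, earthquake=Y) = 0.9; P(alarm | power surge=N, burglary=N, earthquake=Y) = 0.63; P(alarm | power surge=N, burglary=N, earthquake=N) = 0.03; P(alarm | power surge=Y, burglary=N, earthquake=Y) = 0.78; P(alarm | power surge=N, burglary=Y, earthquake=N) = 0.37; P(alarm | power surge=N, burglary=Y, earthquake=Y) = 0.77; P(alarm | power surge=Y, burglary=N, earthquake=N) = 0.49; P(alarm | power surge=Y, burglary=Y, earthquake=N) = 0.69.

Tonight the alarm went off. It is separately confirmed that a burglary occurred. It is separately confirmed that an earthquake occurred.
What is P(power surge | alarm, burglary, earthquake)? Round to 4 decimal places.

P(alarm | burglary, earthquake) = 0.77·0.95 + 0.9·0.05 = 0.731500 + 0.045000 = 0.776500
The power surge-present share is 0.9·0.05 = 0.045000.
Hence the posterior is 0.045000/0.776500 ≈ 0.0580.

P(power surge | alarm, burglary, earthquake) ≈ 0.0580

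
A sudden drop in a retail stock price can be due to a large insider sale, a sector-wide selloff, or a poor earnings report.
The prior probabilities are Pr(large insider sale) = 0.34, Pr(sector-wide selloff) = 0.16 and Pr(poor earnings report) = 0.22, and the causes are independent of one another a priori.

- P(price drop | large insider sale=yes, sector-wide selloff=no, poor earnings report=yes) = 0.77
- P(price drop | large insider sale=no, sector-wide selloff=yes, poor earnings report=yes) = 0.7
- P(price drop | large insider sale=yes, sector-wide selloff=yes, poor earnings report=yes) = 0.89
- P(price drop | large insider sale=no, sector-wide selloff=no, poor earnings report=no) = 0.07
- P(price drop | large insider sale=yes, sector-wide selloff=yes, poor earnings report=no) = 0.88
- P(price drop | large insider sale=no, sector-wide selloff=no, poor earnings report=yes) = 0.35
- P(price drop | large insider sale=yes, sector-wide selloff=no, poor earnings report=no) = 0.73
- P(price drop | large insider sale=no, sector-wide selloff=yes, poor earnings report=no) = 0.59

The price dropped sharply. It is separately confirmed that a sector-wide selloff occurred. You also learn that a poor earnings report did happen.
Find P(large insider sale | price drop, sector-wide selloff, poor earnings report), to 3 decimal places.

P(price drop | sector-wide selloff, poor earnings report) = 0.7*0.66 + 0.89*0.34 = 0.462000 + 0.302600 = 0.764600
Of this, 0.302600 comes from 0.89*0.34 (the large insider sale=true cases).
P(large insider sale | price drop, sector-wide selloff, poor earnings report) = 0.302600 / 0.764600 ≈ 0.396

P(large insider sale | price drop, sector-wide selloff, poor earnings report) ≈ 0.396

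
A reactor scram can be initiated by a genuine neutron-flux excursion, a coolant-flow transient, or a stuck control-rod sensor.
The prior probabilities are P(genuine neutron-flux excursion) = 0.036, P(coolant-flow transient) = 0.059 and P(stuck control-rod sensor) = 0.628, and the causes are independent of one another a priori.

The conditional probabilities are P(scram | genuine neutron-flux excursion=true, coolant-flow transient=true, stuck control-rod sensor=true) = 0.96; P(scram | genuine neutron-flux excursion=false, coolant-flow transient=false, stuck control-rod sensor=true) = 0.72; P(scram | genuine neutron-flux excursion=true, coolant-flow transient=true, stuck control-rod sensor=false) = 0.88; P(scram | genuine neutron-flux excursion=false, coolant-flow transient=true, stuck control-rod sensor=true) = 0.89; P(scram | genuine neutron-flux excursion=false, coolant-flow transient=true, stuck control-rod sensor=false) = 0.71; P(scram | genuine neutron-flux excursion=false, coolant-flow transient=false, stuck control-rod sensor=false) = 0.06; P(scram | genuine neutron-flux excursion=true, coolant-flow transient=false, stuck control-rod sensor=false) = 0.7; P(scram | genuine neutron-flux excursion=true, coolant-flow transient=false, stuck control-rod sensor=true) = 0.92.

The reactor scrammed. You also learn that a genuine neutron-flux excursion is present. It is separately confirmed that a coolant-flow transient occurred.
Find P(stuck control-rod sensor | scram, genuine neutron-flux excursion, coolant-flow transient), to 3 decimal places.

Enumerate both values of stuck control-rod sensor and weight by the priors:
  P(scram | genuine neutron-flux excursion, coolant-flow transient) = 0.88·0.372 + 0.96·0.628
        = 0.327360 + 0.602880 = 0.930240
The terms with stuck control-rod sensor present sum to 0.602880, so
  P(stuck control-rod sensor | scram, genuine neutron-flux excursion, coolant-flow transient) = 0.602880 / 0.930240 ≈ 0.648

P(stuck control-rod sensor | scram, genuine neutron-flux excursion, coolant-flow transient) ≈ 0.648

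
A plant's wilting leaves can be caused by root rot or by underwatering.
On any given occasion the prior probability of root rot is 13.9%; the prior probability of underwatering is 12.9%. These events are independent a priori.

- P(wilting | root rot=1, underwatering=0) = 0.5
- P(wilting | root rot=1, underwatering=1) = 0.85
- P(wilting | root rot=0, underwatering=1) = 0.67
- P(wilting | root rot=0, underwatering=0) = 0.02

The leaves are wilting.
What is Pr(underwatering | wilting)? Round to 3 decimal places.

Pr(underwatering | wilting) ≈ 0.543

By total probability over the 4 (root rot, underwatering) configurations:
  P(wilting) = 0.02·0.861·0.871 + 0.67·0.861·0.129 + 0.5·0.139·0.871 + 0.85·0.139·0.129
        = 0.014999 + 0.074416 + 0.060535 + 0.015241 = 0.165191
The terms with underwatering present sum to 0.089657, so
  P(underwatering | wilting) = 0.089657 / 0.165191 ≈ 0.543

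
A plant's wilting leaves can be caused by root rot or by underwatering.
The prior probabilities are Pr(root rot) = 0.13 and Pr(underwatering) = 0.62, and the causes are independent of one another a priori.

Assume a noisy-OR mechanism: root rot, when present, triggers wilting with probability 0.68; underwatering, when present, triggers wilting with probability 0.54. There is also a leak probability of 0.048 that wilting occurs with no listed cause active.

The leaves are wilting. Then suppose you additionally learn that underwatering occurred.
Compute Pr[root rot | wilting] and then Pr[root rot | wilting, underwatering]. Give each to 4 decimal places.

Pr[root rot | wilting] ≈ 0.2452; Pr[root rot | wilting, underwatering] ≈ 0.1861

Under noisy-OR, P(wilting | causes) = 1 − (1−0.048)·∏(1−qᵢ) over the active causes.
P(wilting) = 0.048·0.87·0.38 + 0.56208·0.87·0.62 + 0.69536·0.13·0.38 + 0.859866·0.13·0.62 = 0.015869 + 0.303186 + 0.034351 + 0.069305 = 0.422711
The root rot-present share is 0.034351 + 0.069305 = 0.103656.
Hence the posterior is 0.103656/0.422711 ≈ 0.2452.

With the extra evidence:
Sum P(wilting|·) weighted by the priors over both values of root rot:
  P(wilting | underwatering) = 0.56208×0.87 + 0.859866×0.13
        = 0.489010 + 0.111783 = 0.600793
The terms with root rot present sum to 0.111783, so
  P(root rot | wilting, underwatering) = 0.111783 / 0.600793 ≈ 0.1861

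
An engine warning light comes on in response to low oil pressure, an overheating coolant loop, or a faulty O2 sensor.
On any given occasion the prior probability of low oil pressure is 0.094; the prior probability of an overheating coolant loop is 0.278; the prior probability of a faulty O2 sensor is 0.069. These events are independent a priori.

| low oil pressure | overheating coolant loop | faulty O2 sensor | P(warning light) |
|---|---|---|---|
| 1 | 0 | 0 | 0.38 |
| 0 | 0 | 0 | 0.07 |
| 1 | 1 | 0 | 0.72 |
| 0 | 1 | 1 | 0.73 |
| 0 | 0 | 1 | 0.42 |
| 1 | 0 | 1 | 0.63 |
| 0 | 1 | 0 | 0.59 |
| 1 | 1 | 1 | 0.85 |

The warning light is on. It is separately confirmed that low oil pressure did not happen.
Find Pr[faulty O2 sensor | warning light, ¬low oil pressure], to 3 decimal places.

Enumerate the 4 (overheating coolant loop, faulty O2 sensor) configurations and weight by the priors:
  P(warning light | ¬low oil pressure) = 0.07·0.722·0.931 + 0.42·0.722·0.069 + 0.59·0.278·0.931 + 0.73·0.278·0.069
        = 0.047053 + 0.020924 + 0.152703 + 0.014003 = 0.234683
Configurations with faulty O2 sensor contribute 0.034927, so
  P(faulty O2 sensor | warning light, ¬low oil pressure) = 0.034927 / 0.234683 ≈ 0.149

Pr[faulty O2 sensor | warning light, ¬low oil pressure] ≈ 0.149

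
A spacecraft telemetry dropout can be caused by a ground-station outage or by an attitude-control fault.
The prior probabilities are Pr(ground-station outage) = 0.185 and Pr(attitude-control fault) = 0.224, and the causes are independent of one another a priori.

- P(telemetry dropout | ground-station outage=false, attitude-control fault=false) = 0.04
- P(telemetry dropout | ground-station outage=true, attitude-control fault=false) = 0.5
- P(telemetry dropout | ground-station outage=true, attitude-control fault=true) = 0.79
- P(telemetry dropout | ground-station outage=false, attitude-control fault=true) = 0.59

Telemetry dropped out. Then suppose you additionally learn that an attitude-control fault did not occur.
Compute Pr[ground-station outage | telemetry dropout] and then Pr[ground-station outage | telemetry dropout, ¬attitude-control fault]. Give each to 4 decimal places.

Pr[ground-station outage | telemetry dropout] ≈ 0.4400; Pr[ground-station outage | telemetry dropout, ¬attitude-control fault] ≈ 0.7394

P(telemetry dropout) = 0.04*0.815*0.776 + 0.59*0.815*0.224 + 0.5*0.185*0.776 + 0.79*0.185*0.224 = 0.025298 + 0.107710 + 0.071780 + 0.032738 = 0.237526
The ground-station outage-present share is 0.071780 + 0.032738 = 0.104518.
Hence the posterior is 0.104518/0.237526 ≈ 0.4400.

With the extra evidence:
Sum P(telemetry dropout|·) weighted by the priors over both values of ground-station outage:
  P(telemetry dropout | ¬attitude-control fault) = 0.04*0.815 + 0.5*0.185
        = 0.032600 + 0.092500 = 0.125100
Configurations with ground-station outage contribute 0.092500, so
  P(ground-station outage | telemetry dropout, ¬attitude-control fault) = 0.092500 / 0.125100 ≈ 0.7394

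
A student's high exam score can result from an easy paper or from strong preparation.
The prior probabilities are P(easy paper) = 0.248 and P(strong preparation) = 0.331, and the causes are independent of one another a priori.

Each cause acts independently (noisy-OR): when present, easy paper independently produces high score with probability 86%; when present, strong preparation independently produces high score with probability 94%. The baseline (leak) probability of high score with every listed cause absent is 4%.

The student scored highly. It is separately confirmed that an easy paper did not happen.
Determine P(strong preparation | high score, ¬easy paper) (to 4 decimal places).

P(strong preparation | high score, ¬easy paper) ≈ 0.9210

Under noisy-OR, P(high score | causes) = 1 − (1−0.04)·∏(1−qᵢ) over the active causes.
Numerator (weight on configurations with strong preparation): 0.9424·0.331 = 0.311934
Denominator P(high score | ¬easy paper): 0.04·0.669 + 0.9424·0.331 = 0.338694
Posterior = 0.311934 / 0.338694 ≈ 0.9210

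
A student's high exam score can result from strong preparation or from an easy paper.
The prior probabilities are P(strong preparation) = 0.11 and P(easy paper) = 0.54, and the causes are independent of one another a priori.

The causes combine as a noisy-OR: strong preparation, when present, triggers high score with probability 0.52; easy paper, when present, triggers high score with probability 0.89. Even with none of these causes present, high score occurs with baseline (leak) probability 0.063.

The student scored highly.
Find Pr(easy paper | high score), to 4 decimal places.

Under noisy-OR, P(high score | causes) = 1 − (1−0.063)·∏(1−qᵢ) over the active causes.
Sum P(high score|·) weighted by the priors over the 4 (strong preparation, easy paper) configurations:
  P(high score) = 0.063*0.89*0.46 + 0.89693*0.89*0.54 + 0.55024*0.11*0.46 + 0.950526*0.11*0.54
        = 0.025792 + 0.431065 + 0.027842 + 0.056461 = 0.541160
The terms with easy paper present sum to 0.487526, so
  P(easy paper | high score) = 0.487526 / 0.541160 ≈ 0.9009

Pr(easy paper | high score) ≈ 0.9009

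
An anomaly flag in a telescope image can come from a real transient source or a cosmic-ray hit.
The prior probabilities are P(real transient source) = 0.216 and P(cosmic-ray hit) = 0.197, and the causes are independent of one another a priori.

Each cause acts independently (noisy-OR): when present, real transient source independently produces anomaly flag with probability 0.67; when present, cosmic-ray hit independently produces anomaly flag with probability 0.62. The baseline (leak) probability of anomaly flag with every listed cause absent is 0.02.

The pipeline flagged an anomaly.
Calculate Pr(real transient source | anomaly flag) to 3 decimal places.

Pr(real transient source | anomaly flag) ≈ 0.585

Under noisy-OR, P(anomaly flag | causes) = 1 − (1−0.02)·∏(1−qᵢ) over the active causes.
Enumerate the 4 (real transient source, cosmic-ray hit) configurations and weight by the priors:
  P(anomaly flag) = 0.02×0.784×0.803 + 0.6276×0.784×0.197 + 0.6766×0.216×0.803 + 0.877108×0.216×0.197
        = 0.012591 + 0.096932 + 0.117355 + 0.037323 = 0.264201
Configurations with real transient source contribute 0.154678, so
  P(real transient source | anomaly flag) = 0.154678 / 0.264201 ≈ 0.585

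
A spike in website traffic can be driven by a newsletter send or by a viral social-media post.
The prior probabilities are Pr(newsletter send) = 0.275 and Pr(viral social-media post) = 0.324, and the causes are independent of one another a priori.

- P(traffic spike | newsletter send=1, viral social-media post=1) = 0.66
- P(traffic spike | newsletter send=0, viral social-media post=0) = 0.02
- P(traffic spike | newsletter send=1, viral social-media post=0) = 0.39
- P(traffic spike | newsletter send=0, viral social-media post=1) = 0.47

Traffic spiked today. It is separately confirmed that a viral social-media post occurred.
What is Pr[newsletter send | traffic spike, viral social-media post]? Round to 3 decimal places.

Pr[newsletter send | traffic spike, viral social-media post] ≈ 0.348

P(traffic spike | viral social-media post) = 0.47·0.725 + 0.66·0.275 = 0.340750 + 0.181500 = 0.522250
Of this, 0.181500 comes from 0.66·0.275 (the newsletter send=true cases).
Hence the posterior is 0.181500/0.522250 ≈ 0.348.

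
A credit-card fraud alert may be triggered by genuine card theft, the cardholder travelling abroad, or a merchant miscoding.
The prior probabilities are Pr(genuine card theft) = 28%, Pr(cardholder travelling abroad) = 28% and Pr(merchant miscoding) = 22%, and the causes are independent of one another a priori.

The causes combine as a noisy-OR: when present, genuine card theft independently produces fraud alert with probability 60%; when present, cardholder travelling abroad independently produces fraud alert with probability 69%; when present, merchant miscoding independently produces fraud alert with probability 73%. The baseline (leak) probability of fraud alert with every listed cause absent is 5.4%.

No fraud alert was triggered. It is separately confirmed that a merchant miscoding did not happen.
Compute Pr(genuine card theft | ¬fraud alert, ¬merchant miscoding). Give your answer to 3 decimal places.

Under noisy-OR, P(fraud alert | causes) = 1 − (1−0.054)·∏(1−qᵢ) over the active causes.
P(¬fraud alert | ¬merchant miscoding) = 0.946*0.72*0.72 + 0.29326*0.72*0.28 + 0.3784*0.28*0.72 + 0.117304*0.28*0.28 = 0.490406 + 0.059121 + 0.076285 + 0.009197 = 0.635009
The genuine card theft-present share is 0.076285 + 0.009197 = 0.085482.
So P(genuine card theft | ¬fraud alert, ¬merchant miscoding) = 0.085482/0.635009 ≈ 0.135.

Pr(genuine card theft | ¬fraud alert, ¬merchant miscoding) ≈ 0.135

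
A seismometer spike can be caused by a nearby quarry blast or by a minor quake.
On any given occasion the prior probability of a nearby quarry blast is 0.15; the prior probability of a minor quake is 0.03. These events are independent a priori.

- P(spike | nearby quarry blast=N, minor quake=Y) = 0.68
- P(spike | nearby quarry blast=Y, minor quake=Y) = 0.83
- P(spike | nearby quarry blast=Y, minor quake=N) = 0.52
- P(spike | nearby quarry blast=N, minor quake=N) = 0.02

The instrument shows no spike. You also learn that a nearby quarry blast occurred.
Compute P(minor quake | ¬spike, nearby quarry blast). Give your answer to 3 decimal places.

Numerator (weight on configurations with minor quake): 0.17*0.03 = 0.005100
Denominator P(¬spike | nearby quarry blast): 0.48*0.97 + 0.17*0.03 = 0.470700
Posterior = 0.005100 / 0.470700 ≈ 0.011

P(minor quake | ¬spike, nearby quarry blast) ≈ 0.011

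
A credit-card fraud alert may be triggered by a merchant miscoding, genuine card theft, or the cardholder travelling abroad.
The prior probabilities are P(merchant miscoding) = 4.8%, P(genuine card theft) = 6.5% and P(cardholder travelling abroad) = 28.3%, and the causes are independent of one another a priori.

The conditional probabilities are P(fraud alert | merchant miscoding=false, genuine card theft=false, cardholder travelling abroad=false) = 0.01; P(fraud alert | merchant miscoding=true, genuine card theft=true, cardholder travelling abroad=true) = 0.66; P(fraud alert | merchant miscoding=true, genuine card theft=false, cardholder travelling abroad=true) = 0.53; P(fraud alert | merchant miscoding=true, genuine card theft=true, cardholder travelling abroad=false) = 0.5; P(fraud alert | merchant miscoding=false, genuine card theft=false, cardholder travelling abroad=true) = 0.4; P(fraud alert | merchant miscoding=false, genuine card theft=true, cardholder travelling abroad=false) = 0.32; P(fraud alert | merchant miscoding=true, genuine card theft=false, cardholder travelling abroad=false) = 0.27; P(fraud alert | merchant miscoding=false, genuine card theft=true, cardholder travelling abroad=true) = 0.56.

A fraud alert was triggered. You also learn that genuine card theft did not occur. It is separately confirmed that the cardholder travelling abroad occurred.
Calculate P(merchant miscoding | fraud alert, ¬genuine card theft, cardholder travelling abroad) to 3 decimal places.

P(merchant miscoding | fraud alert, ¬genuine card theft, cardholder travelling abroad) ≈ 0.063

Numerator (weight on configurations with merchant miscoding): 0.53·0.048 = 0.025440
Denominator P(fraud alert | ¬genuine card theft, cardholder travelling abroad): 0.4·0.952 + 0.53·0.048 = 0.406240
Posterior = 0.025440 / 0.406240 ≈ 0.063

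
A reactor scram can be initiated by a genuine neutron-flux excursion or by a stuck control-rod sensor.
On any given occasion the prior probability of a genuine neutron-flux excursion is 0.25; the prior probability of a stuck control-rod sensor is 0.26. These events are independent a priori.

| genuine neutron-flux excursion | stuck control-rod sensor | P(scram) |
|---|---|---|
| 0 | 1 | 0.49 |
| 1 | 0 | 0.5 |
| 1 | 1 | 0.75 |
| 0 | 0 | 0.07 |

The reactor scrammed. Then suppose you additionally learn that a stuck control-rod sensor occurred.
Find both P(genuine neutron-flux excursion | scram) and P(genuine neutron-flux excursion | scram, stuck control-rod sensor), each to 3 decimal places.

P(genuine neutron-flux excursion | scram) ≈ 0.512; P(genuine neutron-flux excursion | scram, stuck control-rod sensor) ≈ 0.338

P(scram) = 0.07·0.75·0.74 + 0.49·0.75·0.26 + 0.5·0.25·0.74 + 0.75·0.25·0.26 = 0.038850 + 0.095550 + 0.092500 + 0.048750 = 0.275650
Of this, 0.141250 comes from 0.092500 + 0.048750 (the genuine neutron-flux excursion=true cases).
Hence the posterior is 0.141250/0.275650 ≈ 0.512.

With the extra evidence:
P(scram | stuck control-rod sensor) = 0.49·0.75 + 0.75·0.25 = 0.367500 + 0.187500 = 0.555000
Restricting to configurations with genuine neutron-flux excursion present: 0.75·0.25 = 0.187500.
Hence the posterior is 0.187500/0.555000 ≈ 0.338.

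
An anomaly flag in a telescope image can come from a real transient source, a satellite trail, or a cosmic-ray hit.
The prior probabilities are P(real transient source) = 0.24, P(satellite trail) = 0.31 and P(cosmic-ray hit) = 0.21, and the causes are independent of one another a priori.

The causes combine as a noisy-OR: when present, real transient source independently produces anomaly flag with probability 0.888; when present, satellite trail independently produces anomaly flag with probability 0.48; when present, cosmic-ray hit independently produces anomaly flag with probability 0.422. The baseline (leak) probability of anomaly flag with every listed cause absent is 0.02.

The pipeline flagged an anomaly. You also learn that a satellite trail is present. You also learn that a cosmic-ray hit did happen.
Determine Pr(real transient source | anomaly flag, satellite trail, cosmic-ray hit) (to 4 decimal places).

Under noisy-OR, P(anomaly flag | causes) = 1 − (1−0.02)·∏(1−qᵢ) over the active causes.
By total probability over both values of real transient source:
  P(anomaly flag | satellite trail, cosmic-ray hit) = 0.705451*0.76 + 0.967011*0.24
        = 0.536143 + 0.232083 = 0.768226
Configurations with real transient source contribute 0.232083, so
  P(real transient source | anomaly flag, satellite trail, cosmic-ray hit) = 0.232083 / 0.768226 ≈ 0.3021

Pr(real transient source | anomaly flag, satellite trail, cosmic-ray hit) ≈ 0.3021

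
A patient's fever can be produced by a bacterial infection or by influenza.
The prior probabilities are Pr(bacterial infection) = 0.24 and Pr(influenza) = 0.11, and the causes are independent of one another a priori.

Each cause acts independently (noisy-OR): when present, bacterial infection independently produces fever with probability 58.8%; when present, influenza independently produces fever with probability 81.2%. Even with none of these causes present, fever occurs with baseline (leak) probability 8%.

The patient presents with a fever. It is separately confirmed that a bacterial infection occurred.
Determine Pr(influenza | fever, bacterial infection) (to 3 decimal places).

Pr(influenza | fever, bacterial infection) ≈ 0.156

Under noisy-OR, P(fever | causes) = 1 − (1−0.08)·∏(1−qᵢ) over the active causes.
For the numerator, keep only influenza=true terms: 0.92874·0.11 = 0.102161
Normalizer over all consistent configurations: 0.62096·0.89 + 0.92874·0.11 = 0.654815
Posterior = 0.102161 / 0.654815 ≈ 0.156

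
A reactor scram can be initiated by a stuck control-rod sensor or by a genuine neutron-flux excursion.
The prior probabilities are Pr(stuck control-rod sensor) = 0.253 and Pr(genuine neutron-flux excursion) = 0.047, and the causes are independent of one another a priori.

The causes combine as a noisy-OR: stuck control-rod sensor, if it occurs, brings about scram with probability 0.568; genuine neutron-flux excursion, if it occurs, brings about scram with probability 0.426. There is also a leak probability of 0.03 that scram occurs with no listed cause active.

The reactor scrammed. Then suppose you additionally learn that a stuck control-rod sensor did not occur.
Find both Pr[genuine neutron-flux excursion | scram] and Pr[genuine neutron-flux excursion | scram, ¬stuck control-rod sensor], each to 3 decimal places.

Under noisy-OR, P(scram | causes) = 1 − (1−0.03)·∏(1−qᵢ) over the active causes.
Sum P(scram|·) weighted by the priors over the 4 (stuck control-rod sensor, genuine neutron-flux excursion) configurations:
  P(scram) = 0.03×0.747×0.953 + 0.44322×0.747×0.047 + 0.58096×0.253×0.953 + 0.759471×0.253×0.047
        = 0.021357 + 0.015561 + 0.140075 + 0.009031 = 0.186024
Keeping only the genuine neutron-flux excursion-present terms gives 0.024592, so
  P(genuine neutron-flux excursion | scram) = 0.024592 / 0.186024 ≈ 0.132

Now also conditioning on stuck control-rod sensor≠true:
Sum P(scram|·) weighted by the priors over both values of genuine neutron-flux excursion:
  P(scram | ¬stuck control-rod sensor) = 0.03×0.953 + 0.44322×0.047
        = 0.028590 + 0.020831 = 0.049421
Configurations with genuine neutron-flux excursion contribute 0.020831, so
  P(genuine neutron-flux excursion | scram, ¬stuck control-rod sensor) = 0.020831 / 0.049421 ≈ 0.422
With stuck control-rod sensor excluded, genuine neutron-flux excursion must carry more of the explanatory weight for the scram.

Pr[genuine neutron-flux excursion | scram] ≈ 0.132; Pr[genuine neutron-flux excursion | scram, ¬stuck control-rod sensor] ≈ 0.422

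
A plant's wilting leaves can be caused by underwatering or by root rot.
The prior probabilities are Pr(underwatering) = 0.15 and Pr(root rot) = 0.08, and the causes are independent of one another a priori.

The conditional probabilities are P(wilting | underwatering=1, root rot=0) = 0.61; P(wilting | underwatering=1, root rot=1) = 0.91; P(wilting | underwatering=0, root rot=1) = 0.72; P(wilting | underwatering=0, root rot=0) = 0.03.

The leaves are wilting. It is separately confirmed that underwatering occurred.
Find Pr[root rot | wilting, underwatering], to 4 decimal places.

Pr[root rot | wilting, underwatering] ≈ 0.1148

By total probability over both values of root rot:
  P(wilting | underwatering) = 0.61×0.92 + 0.91×0.08
        = 0.561200 + 0.072800 = 0.634000
Keeping only the root rot-present terms gives 0.072800, so
  P(root rot | wilting, underwatering) = 0.072800 / 0.634000 ≈ 0.1148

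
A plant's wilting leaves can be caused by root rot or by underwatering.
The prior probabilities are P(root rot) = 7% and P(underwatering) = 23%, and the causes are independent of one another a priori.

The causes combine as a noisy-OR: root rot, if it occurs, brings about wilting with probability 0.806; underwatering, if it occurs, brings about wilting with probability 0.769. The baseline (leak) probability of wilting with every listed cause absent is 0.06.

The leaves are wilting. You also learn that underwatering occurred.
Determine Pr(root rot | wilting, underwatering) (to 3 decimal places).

Pr(root rot | wilting, underwatering) ≈ 0.084

Under noisy-OR, P(wilting | causes) = 1 − (1−0.06)·∏(1−qᵢ) over the active causes.
Sum P(wilting|·) weighted by the priors over both values of root rot:
  P(wilting | underwatering) = 0.78286×0.93 + 0.957875×0.07
        = 0.728060 + 0.067051 = 0.795111
The terms with root rot present sum to 0.067051, so
  P(root rot | wilting, underwatering) = 0.067051 / 0.795111 ≈ 0.084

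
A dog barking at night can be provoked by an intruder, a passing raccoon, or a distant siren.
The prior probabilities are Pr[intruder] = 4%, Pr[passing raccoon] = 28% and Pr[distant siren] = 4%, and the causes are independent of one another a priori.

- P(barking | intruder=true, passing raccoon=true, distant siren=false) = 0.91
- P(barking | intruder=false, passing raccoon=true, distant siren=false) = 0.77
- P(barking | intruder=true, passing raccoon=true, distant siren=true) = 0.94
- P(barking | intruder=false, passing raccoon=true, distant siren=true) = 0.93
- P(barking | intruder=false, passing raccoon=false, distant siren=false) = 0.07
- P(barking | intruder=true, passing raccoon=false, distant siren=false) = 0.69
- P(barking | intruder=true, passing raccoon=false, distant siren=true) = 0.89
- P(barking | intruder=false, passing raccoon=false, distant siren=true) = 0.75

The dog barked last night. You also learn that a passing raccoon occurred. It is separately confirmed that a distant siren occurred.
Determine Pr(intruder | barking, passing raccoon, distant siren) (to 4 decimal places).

Weight on intruder=true, given the evidence: 0.94*0.04 = 0.037600
The normalizing constant is 0.93*0.96 + 0.94*0.04 = 0.930400
Posterior = 0.037600 / 0.930400 ≈ 0.0404

Pr(intruder | barking, passing raccoon, distant siren) ≈ 0.0404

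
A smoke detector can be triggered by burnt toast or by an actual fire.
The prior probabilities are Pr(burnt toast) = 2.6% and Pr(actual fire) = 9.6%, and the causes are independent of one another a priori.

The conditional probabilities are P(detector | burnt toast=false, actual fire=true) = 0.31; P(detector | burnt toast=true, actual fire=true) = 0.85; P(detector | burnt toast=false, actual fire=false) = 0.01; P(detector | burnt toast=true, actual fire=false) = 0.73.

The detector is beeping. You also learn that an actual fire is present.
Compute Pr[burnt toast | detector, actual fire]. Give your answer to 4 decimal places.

Pr[burnt toast | detector, actual fire] ≈ 0.0682

For the numerator, keep only burnt toast=true terms: 0.85*0.026 = 0.022100
The normalizing constant is 0.31*0.974 + 0.85*0.026 = 0.324040
P(burnt toast | detector, actual fire) = 0.022100/0.324040 ≈ 0.0682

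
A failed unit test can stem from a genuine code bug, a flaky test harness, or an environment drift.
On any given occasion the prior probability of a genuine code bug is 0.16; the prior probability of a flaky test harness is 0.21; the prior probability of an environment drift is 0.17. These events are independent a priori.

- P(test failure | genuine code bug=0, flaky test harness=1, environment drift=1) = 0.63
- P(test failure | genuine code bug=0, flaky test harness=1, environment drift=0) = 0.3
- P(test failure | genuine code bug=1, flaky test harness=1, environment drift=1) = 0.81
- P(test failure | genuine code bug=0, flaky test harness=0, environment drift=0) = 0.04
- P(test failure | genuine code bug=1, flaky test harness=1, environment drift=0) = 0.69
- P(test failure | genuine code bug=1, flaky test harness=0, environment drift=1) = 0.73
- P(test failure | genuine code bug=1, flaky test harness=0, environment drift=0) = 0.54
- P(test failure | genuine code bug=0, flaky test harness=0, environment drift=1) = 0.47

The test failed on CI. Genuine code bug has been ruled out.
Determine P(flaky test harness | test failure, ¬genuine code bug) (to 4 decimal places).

Sum P(test failure|·) weighted by the priors over the 4 (flaky test harness, environment drift) configurations:
  P(test failure | ¬genuine code bug) = 0.04*0.79*0.83 + 0.47*0.79*0.17 + 0.3*0.21*0.83 + 0.63*0.21*0.17
        = 0.026228 + 0.063121 + 0.052290 + 0.022491 = 0.164130
Keeping only the flaky test harness-present terms gives 0.074781, so
  P(flaky test harness | test failure, ¬genuine code bug) = 0.074781 / 0.164130 ≈ 0.4556

P(flaky test harness | test failure, ¬genuine code bug) ≈ 0.4556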